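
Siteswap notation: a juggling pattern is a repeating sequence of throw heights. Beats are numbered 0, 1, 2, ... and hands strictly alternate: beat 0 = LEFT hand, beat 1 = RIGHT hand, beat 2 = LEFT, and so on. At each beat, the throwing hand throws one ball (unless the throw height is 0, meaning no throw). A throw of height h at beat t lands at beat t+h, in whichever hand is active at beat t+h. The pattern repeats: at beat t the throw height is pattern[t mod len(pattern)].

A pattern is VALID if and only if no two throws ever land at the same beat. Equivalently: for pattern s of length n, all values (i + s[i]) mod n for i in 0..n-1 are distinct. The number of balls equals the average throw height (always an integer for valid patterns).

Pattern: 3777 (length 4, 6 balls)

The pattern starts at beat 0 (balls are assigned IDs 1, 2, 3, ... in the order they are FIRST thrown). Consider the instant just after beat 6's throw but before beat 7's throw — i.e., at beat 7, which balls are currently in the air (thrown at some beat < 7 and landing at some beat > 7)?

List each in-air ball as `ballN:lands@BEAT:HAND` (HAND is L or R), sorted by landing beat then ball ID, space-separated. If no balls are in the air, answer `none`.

Answer: ball2:lands@8:L ball3:lands@9:R ball1:lands@10:L ball5:lands@12:L ball6:lands@13:R

Derivation:
Beat 0 (L): throw ball1 h=3 -> lands@3:R; in-air after throw: [b1@3:R]
Beat 1 (R): throw ball2 h=7 -> lands@8:L; in-air after throw: [b1@3:R b2@8:L]
Beat 2 (L): throw ball3 h=7 -> lands@9:R; in-air after throw: [b1@3:R b2@8:L b3@9:R]
Beat 3 (R): throw ball1 h=7 -> lands@10:L; in-air after throw: [b2@8:L b3@9:R b1@10:L]
Beat 4 (L): throw ball4 h=3 -> lands@7:R; in-air after throw: [b4@7:R b2@8:L b3@9:R b1@10:L]
Beat 5 (R): throw ball5 h=7 -> lands@12:L; in-air after throw: [b4@7:R b2@8:L b3@9:R b1@10:L b5@12:L]
Beat 6 (L): throw ball6 h=7 -> lands@13:R; in-air after throw: [b4@7:R b2@8:L b3@9:R b1@10:L b5@12:L b6@13:R]
Beat 7 (R): throw ball4 h=7 -> lands@14:L; in-air after throw: [b2@8:L b3@9:R b1@10:L b5@12:L b6@13:R b4@14:L]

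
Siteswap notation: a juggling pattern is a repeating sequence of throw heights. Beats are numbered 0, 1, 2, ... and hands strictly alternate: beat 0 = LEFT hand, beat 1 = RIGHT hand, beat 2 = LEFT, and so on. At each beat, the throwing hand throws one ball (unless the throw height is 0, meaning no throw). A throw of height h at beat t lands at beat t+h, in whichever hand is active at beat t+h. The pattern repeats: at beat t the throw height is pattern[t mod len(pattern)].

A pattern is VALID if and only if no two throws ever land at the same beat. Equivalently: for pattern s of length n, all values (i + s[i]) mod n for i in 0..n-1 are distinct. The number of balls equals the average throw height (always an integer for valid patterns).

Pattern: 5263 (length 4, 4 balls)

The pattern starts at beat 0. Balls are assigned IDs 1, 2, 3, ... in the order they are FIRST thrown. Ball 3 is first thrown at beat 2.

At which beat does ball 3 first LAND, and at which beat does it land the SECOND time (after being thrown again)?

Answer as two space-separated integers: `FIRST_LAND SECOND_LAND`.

Beat 0 (L): throw ball1 h=5 -> lands@5:R; in-air after throw: [b1@5:R]
Beat 1 (R): throw ball2 h=2 -> lands@3:R; in-air after throw: [b2@3:R b1@5:R]
Beat 2 (L): throw ball3 h=6 -> lands@8:L; in-air after throw: [b2@3:R b1@5:R b3@8:L]
Beat 3 (R): throw ball2 h=3 -> lands@6:L; in-air after throw: [b1@5:R b2@6:L b3@8:L]
Beat 4 (L): throw ball4 h=5 -> lands@9:R; in-air after throw: [b1@5:R b2@6:L b3@8:L b4@9:R]
Beat 5 (R): throw ball1 h=2 -> lands@7:R; in-air after throw: [b2@6:L b1@7:R b3@8:L b4@9:R]
Beat 6 (L): throw ball2 h=6 -> lands@12:L; in-air after throw: [b1@7:R b3@8:L b4@9:R b2@12:L]
Beat 7 (R): throw ball1 h=3 -> lands@10:L; in-air after throw: [b3@8:L b4@9:R b1@10:L b2@12:L]
Beat 8 (L): throw ball3 h=5 -> lands@13:R; in-air after throw: [b4@9:R b1@10:L b2@12:L b3@13:R]
Beat 9 (R): throw ball4 h=2 -> lands@11:R; in-air after throw: [b1@10:L b4@11:R b2@12:L b3@13:R]
Beat 10 (L): throw ball1 h=6 -> lands@16:L; in-air after throw: [b4@11:R b2@12:L b3@13:R b1@16:L]
Beat 11 (R): throw ball4 h=3 -> lands@14:L; in-air after throw: [b2@12:L b3@13:R b4@14:L b1@16:L]
Beat 12 (L): throw ball2 h=5 -> lands@17:R; in-air after throw: [b3@13:R b4@14:L b1@16:L b2@17:R]
Beat 13 (R): throw ball3 h=2 -> lands@15:R; in-air after throw: [b4@14:L b3@15:R b1@16:L b2@17:R]
Ball 3: thrown@2 h=6 -> first land @8; rethrown@8 h=5 -> second land @13

Answer: 8 13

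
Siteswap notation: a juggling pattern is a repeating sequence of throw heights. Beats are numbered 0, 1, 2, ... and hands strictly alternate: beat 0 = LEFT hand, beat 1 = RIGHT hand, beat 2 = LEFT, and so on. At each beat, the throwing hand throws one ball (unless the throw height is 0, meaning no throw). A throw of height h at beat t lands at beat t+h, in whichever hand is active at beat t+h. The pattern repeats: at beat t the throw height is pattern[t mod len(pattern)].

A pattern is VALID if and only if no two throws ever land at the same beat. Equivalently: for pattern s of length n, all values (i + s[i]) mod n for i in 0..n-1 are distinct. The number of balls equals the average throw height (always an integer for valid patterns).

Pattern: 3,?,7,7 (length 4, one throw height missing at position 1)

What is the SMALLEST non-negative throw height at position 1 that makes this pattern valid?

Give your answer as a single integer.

Answer: 3

Derivation:
i=0: (0 + 3) mod 4 = 3
i=1: s[i]=? (unknown)
i=2: (2 + 7) mod 4 = 1
i=3: (3 + 7) mod 4 = 2
Known residues: [1, 2, 3]; need a permutation of 0..3, so missing residue r = 0
Need (1 + s) mod 4 = 0; smallest s = (0 - 1) mod 4 = 3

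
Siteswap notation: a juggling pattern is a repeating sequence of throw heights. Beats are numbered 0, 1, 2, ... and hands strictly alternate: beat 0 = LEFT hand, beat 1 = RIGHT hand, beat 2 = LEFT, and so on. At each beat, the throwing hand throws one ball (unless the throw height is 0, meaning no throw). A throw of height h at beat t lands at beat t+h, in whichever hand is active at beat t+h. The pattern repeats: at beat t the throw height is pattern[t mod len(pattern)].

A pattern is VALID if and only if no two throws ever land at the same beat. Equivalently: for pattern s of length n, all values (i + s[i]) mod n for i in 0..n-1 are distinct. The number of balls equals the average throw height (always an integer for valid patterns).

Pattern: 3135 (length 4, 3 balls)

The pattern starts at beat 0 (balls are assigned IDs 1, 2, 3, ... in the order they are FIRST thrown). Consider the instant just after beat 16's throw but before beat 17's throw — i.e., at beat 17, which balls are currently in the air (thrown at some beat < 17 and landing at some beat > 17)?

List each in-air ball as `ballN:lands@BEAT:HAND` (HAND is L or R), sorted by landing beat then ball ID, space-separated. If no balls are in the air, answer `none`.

Answer: ball1:lands@19:R ball3:lands@20:L

Derivation:
Beat 0 (L): throw ball1 h=3 -> lands@3:R; in-air after throw: [b1@3:R]
Beat 1 (R): throw ball2 h=1 -> lands@2:L; in-air after throw: [b2@2:L b1@3:R]
Beat 2 (L): throw ball2 h=3 -> lands@5:R; in-air after throw: [b1@3:R b2@5:R]
Beat 3 (R): throw ball1 h=5 -> lands@8:L; in-air after throw: [b2@5:R b1@8:L]
Beat 4 (L): throw ball3 h=3 -> lands@7:R; in-air after throw: [b2@5:R b3@7:R b1@8:L]
Beat 5 (R): throw ball2 h=1 -> lands@6:L; in-air after throw: [b2@6:L b3@7:R b1@8:L]
Beat 6 (L): throw ball2 h=3 -> lands@9:R; in-air after throw: [b3@7:R b1@8:L b2@9:R]
Beat 7 (R): throw ball3 h=5 -> lands@12:L; in-air after throw: [b1@8:L b2@9:R b3@12:L]
Beat 8 (L): throw ball1 h=3 -> lands@11:R; in-air after throw: [b2@9:R b1@11:R b3@12:L]
Beat 9 (R): throw ball2 h=1 -> lands@10:L; in-air after throw: [b2@10:L b1@11:R b3@12:L]
Beat 10 (L): throw ball2 h=3 -> lands@13:R; in-air after throw: [b1@11:R b3@12:L b2@13:R]
Beat 11 (R): throw ball1 h=5 -> lands@16:L; in-air after throw: [b3@12:L b2@13:R b1@16:L]
Beat 12 (L): throw ball3 h=3 -> lands@15:R; in-air after throw: [b2@13:R b3@15:R b1@16:L]
Beat 13 (R): throw ball2 h=1 -> lands@14:L; in-air after throw: [b2@14:L b3@15:R b1@16:L]
Beat 14 (L): throw ball2 h=3 -> lands@17:R; in-air after throw: [b3@15:R b1@16:L b2@17:R]
Beat 15 (R): throw ball3 h=5 -> lands@20:L; in-air after throw: [b1@16:L b2@17:R b3@20:L]
Beat 16 (L): throw ball1 h=3 -> lands@19:R; in-air after throw: [b2@17:R b1@19:R b3@20:L]
Beat 17 (R): throw ball2 h=1 -> lands@18:L; in-air after throw: [b2@18:L b1@19:R b3@20:L]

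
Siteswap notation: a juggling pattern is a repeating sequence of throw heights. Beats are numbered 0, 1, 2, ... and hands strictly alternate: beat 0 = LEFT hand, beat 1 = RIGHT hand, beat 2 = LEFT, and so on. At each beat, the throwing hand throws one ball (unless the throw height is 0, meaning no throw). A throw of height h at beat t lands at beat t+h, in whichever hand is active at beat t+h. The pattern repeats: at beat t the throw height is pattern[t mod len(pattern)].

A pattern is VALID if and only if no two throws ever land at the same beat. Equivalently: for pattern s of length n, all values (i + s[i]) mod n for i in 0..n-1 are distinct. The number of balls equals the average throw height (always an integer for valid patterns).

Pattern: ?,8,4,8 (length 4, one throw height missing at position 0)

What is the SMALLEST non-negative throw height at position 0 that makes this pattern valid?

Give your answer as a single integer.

Answer: 0

Derivation:
i=0: s[i]=? (unknown)
i=1: (1 + 8) mod 4 = 1
i=2: (2 + 4) mod 4 = 2
i=3: (3 + 8) mod 4 = 3
Known residues: [1, 2, 3]; need a permutation of 0..3, so missing residue r = 0
Need (0 + s) mod 4 = 0; smallest s = (0 - 0) mod 4 = 0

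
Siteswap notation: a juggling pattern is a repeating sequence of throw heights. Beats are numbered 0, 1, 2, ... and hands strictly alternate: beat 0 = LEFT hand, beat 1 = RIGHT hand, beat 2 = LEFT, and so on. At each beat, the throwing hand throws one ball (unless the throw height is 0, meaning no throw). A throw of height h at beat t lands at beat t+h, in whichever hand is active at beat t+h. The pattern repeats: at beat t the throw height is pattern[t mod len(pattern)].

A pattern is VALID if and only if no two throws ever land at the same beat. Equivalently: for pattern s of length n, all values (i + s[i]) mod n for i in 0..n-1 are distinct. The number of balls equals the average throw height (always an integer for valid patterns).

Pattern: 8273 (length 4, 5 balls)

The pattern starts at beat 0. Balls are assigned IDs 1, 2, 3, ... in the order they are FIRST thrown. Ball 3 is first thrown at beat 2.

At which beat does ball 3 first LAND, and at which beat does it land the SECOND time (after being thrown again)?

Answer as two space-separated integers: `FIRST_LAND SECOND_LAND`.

Beat 0 (L): throw ball1 h=8 -> lands@8:L; in-air after throw: [b1@8:L]
Beat 1 (R): throw ball2 h=2 -> lands@3:R; in-air after throw: [b2@3:R b1@8:L]
Beat 2 (L): throw ball3 h=7 -> lands@9:R; in-air after throw: [b2@3:R b1@8:L b3@9:R]
Beat 3 (R): throw ball2 h=3 -> lands@6:L; in-air after throw: [b2@6:L b1@8:L b3@9:R]
Beat 4 (L): throw ball4 h=8 -> lands@12:L; in-air after throw: [b2@6:L b1@8:L b3@9:R b4@12:L]
Beat 5 (R): throw ball5 h=2 -> lands@7:R; in-air after throw: [b2@6:L b5@7:R b1@8:L b3@9:R b4@12:L]
Beat 6 (L): throw ball2 h=7 -> lands@13:R; in-air after throw: [b5@7:R b1@8:L b3@9:R b4@12:L b2@13:R]
Beat 7 (R): throw ball5 h=3 -> lands@10:L; in-air after throw: [b1@8:L b3@9:R b5@10:L b4@12:L b2@13:R]
Beat 8 (L): throw ball1 h=8 -> lands@16:L; in-air after throw: [b3@9:R b5@10:L b4@12:L b2@13:R b1@16:L]
Beat 9 (R): throw ball3 h=2 -> lands@11:R; in-air after throw: [b5@10:L b3@11:R b4@12:L b2@13:R b1@16:L]
Beat 10 (L): throw ball5 h=7 -> lands@17:R; in-air after throw: [b3@11:R b4@12:L b2@13:R b1@16:L b5@17:R]
Beat 11 (R): throw ball3 h=3 -> lands@14:L; in-air after throw: [b4@12:L b2@13:R b3@14:L b1@16:L b5@17:R]
Ball 3: thrown@2 h=7 -> first land @9; rethrown@9 h=2 -> second land @11

Answer: 9 11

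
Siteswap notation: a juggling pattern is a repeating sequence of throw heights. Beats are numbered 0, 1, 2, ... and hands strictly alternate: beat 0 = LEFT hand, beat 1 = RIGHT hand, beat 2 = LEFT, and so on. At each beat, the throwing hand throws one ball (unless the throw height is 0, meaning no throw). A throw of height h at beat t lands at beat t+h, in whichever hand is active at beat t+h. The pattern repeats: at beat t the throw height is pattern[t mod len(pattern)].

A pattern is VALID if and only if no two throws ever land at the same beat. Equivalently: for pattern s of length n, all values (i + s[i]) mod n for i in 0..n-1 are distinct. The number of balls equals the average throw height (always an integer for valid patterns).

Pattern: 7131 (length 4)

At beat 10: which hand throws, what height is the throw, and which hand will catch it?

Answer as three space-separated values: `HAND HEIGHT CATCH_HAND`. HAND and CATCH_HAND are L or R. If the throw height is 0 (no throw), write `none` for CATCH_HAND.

Answer: L 3 R

Derivation:
Beat 10: 10 mod 2 = 0, so hand = L
Throw height = pattern[10 mod 4] = pattern[2] = 3
Lands at beat 10+3=13, 13 mod 2 = 1, so catch hand = R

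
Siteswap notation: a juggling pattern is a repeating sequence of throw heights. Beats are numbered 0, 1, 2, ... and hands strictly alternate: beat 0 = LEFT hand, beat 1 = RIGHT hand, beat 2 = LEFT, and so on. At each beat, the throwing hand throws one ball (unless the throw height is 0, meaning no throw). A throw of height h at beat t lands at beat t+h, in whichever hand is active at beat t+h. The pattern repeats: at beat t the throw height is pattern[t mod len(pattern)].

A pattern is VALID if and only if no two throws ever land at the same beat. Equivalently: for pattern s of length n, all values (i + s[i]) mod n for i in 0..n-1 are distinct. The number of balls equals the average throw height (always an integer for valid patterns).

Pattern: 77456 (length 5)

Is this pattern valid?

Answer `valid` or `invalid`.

Answer: invalid

Derivation:
i=0: (i + s[i]) mod n = (0 + 7) mod 5 = 2
i=1: (i + s[i]) mod n = (1 + 7) mod 5 = 3
i=2: (i + s[i]) mod n = (2 + 4) mod 5 = 1
i=3: (i + s[i]) mod n = (3 + 5) mod 5 = 3
i=4: (i + s[i]) mod n = (4 + 6) mod 5 = 0
Residues: [2, 3, 1, 3, 0], distinct: False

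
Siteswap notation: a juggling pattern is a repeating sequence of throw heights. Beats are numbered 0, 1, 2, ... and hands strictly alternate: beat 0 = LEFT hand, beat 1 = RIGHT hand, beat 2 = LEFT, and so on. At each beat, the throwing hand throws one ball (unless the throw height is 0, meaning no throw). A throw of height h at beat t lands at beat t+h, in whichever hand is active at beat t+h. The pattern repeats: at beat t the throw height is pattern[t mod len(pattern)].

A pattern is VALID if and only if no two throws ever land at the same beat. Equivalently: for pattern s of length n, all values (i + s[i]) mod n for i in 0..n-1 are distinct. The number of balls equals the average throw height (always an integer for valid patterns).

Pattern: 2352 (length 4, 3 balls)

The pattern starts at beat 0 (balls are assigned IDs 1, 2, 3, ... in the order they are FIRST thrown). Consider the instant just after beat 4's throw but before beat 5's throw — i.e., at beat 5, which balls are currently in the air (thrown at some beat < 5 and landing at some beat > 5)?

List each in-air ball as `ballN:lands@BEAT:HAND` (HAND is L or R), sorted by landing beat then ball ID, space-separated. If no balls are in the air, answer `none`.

Answer: ball2:lands@6:L ball1:lands@7:R

Derivation:
Beat 0 (L): throw ball1 h=2 -> lands@2:L; in-air after throw: [b1@2:L]
Beat 1 (R): throw ball2 h=3 -> lands@4:L; in-air after throw: [b1@2:L b2@4:L]
Beat 2 (L): throw ball1 h=5 -> lands@7:R; in-air after throw: [b2@4:L b1@7:R]
Beat 3 (R): throw ball3 h=2 -> lands@5:R; in-air after throw: [b2@4:L b3@5:R b1@7:R]
Beat 4 (L): throw ball2 h=2 -> lands@6:L; in-air after throw: [b3@5:R b2@6:L b1@7:R]
Beat 5 (R): throw ball3 h=3 -> lands@8:L; in-air after throw: [b2@6:L b1@7:R b3@8:L]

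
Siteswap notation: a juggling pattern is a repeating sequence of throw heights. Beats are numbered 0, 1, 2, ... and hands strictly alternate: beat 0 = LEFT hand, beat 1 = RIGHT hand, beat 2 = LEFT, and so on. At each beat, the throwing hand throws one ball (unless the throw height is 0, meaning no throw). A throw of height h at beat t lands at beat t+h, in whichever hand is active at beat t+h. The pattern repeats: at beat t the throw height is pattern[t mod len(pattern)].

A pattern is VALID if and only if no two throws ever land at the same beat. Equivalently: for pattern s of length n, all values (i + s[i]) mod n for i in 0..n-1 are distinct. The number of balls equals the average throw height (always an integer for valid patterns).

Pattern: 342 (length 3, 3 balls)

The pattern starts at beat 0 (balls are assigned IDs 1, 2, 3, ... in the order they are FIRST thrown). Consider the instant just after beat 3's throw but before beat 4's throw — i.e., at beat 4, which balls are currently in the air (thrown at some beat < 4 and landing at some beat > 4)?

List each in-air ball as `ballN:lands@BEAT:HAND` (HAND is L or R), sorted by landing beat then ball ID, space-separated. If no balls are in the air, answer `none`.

Beat 0 (L): throw ball1 h=3 -> lands@3:R; in-air after throw: [b1@3:R]
Beat 1 (R): throw ball2 h=4 -> lands@5:R; in-air after throw: [b1@3:R b2@5:R]
Beat 2 (L): throw ball3 h=2 -> lands@4:L; in-air after throw: [b1@3:R b3@4:L b2@5:R]
Beat 3 (R): throw ball1 h=3 -> lands@6:L; in-air after throw: [b3@4:L b2@5:R b1@6:L]
Beat 4 (L): throw ball3 h=4 -> lands@8:L; in-air after throw: [b2@5:R b1@6:L b3@8:L]

Answer: ball2:lands@5:R ball1:lands@6:L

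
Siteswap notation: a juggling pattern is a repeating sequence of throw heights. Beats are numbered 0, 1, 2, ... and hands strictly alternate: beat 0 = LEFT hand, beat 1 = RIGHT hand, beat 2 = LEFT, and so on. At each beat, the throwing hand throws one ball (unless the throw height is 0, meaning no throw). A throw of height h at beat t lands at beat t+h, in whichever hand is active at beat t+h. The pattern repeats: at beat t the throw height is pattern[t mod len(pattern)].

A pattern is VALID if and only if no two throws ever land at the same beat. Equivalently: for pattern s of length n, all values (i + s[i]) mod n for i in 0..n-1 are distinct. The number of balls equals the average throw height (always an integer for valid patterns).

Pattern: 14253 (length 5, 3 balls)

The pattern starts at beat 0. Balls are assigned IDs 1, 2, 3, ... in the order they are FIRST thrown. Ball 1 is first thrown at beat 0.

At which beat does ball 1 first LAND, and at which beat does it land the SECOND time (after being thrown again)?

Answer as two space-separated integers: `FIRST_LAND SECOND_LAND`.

Answer: 1 5

Derivation:
Beat 0 (L): throw ball1 h=1 -> lands@1:R; in-air after throw: [b1@1:R]
Beat 1 (R): throw ball1 h=4 -> lands@5:R; in-air after throw: [b1@5:R]
Beat 2 (L): throw ball2 h=2 -> lands@4:L; in-air after throw: [b2@4:L b1@5:R]
Beat 3 (R): throw ball3 h=5 -> lands@8:L; in-air after throw: [b2@4:L b1@5:R b3@8:L]
Beat 4 (L): throw ball2 h=3 -> lands@7:R; in-air after throw: [b1@5:R b2@7:R b3@8:L]
Beat 5 (R): throw ball1 h=1 -> lands@6:L; in-air after throw: [b1@6:L b2@7:R b3@8:L]
Ball 1: thrown@0 h=1 -> first land @1; rethrown@1 h=4 -> second land @5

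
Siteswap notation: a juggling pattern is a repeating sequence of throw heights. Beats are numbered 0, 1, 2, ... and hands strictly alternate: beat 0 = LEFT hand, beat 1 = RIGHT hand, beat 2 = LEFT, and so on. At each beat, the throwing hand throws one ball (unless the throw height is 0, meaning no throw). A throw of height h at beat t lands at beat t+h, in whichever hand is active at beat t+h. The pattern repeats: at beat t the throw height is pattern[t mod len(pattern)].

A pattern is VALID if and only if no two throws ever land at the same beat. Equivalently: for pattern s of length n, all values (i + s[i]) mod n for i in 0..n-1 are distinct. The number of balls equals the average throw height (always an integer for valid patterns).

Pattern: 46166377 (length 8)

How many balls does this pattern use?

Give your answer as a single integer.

Answer: 5

Derivation:
Pattern = [4, 6, 1, 6, 6, 3, 7, 7], length n = 8
  position 0: throw height = 4, running sum = 4
  position 1: throw height = 6, running sum = 10
  position 2: throw height = 1, running sum = 11
  position 3: throw height = 6, running sum = 17
  position 4: throw height = 6, running sum = 23
  position 5: throw height = 3, running sum = 26
  position 6: throw height = 7, running sum = 33
  position 7: throw height = 7, running sum = 40
Total sum = 40; balls = sum / n = 40 / 8 = 5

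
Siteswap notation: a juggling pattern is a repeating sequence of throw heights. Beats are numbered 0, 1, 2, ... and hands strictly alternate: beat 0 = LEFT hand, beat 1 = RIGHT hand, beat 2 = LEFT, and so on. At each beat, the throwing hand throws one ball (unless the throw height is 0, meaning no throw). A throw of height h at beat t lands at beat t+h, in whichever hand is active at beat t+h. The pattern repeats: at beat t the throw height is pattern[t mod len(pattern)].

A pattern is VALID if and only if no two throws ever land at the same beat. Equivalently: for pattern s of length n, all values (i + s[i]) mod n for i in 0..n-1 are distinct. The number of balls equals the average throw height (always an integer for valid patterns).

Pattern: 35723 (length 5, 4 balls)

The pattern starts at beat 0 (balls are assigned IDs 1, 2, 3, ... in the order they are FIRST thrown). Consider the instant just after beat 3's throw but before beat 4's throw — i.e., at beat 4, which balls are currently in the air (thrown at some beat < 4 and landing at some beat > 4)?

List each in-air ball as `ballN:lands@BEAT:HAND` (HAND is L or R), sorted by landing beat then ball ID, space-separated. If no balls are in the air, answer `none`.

Answer: ball1:lands@5:R ball2:lands@6:L ball3:lands@9:R

Derivation:
Beat 0 (L): throw ball1 h=3 -> lands@3:R; in-air after throw: [b1@3:R]
Beat 1 (R): throw ball2 h=5 -> lands@6:L; in-air after throw: [b1@3:R b2@6:L]
Beat 2 (L): throw ball3 h=7 -> lands@9:R; in-air after throw: [b1@3:R b2@6:L b3@9:R]
Beat 3 (R): throw ball1 h=2 -> lands@5:R; in-air after throw: [b1@5:R b2@6:L b3@9:R]
Beat 4 (L): throw ball4 h=3 -> lands@7:R; in-air after throw: [b1@5:R b2@6:L b4@7:R b3@9:R]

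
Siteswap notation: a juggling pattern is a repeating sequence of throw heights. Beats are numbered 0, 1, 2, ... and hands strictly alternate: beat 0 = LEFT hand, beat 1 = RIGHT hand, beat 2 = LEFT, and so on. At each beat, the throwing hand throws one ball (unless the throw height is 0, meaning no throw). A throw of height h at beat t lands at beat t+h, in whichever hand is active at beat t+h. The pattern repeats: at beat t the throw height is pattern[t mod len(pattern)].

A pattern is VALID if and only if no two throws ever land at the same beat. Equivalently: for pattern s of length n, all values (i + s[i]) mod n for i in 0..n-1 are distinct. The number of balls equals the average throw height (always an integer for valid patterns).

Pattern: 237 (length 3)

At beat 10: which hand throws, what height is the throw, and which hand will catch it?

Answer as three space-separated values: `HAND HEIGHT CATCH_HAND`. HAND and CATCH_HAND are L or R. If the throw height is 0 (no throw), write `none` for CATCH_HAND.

Beat 10: 10 mod 2 = 0, so hand = L
Throw height = pattern[10 mod 3] = pattern[1] = 3
Lands at beat 10+3=13, 13 mod 2 = 1, so catch hand = R

Answer: L 3 R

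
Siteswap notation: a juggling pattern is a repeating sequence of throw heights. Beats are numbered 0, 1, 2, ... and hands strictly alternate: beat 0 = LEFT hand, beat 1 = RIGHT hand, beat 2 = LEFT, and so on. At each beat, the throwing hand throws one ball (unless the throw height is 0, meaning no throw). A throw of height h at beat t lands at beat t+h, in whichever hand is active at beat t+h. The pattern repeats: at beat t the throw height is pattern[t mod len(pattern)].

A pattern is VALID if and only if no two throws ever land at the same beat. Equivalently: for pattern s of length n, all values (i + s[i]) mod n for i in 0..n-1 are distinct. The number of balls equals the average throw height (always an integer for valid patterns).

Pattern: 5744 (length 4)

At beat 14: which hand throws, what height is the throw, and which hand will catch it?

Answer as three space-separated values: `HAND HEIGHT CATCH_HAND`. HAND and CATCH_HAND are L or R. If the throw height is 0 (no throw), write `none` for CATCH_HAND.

Answer: L 4 L

Derivation:
Beat 14: 14 mod 2 = 0, so hand = L
Throw height = pattern[14 mod 4] = pattern[2] = 4
Lands at beat 14+4=18, 18 mod 2 = 0, so catch hand = L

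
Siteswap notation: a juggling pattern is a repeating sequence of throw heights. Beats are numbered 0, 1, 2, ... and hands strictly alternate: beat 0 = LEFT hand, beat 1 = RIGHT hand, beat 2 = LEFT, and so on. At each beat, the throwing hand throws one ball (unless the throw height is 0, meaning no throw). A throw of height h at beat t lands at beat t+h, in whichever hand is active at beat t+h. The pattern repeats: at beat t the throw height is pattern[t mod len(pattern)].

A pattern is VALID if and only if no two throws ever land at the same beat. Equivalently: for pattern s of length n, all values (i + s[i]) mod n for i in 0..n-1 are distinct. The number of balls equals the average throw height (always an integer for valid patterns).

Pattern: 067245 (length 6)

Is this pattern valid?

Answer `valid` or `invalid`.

i=0: (i + s[i]) mod n = (0 + 0) mod 6 = 0
i=1: (i + s[i]) mod n = (1 + 6) mod 6 = 1
i=2: (i + s[i]) mod n = (2 + 7) mod 6 = 3
i=3: (i + s[i]) mod n = (3 + 2) mod 6 = 5
i=4: (i + s[i]) mod n = (4 + 4) mod 6 = 2
i=5: (i + s[i]) mod n = (5 + 5) mod 6 = 4
Residues: [0, 1, 3, 5, 2, 4], distinct: True

Answer: valid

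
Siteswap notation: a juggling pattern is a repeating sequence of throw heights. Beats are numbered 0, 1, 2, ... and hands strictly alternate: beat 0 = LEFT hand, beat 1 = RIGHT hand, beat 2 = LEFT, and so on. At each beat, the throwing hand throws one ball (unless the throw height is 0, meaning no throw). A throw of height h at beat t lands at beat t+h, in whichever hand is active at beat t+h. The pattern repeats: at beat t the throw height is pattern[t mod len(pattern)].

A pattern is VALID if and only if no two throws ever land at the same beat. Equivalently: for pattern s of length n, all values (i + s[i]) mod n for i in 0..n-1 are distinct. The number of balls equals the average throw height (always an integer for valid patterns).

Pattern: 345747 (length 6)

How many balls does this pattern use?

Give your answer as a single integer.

Pattern = [3, 4, 5, 7, 4, 7], length n = 6
  position 0: throw height = 3, running sum = 3
  position 1: throw height = 4, running sum = 7
  position 2: throw height = 5, running sum = 12
  position 3: throw height = 7, running sum = 19
  position 4: throw height = 4, running sum = 23
  position 5: throw height = 7, running sum = 30
Total sum = 30; balls = sum / n = 30 / 6 = 5

Answer: 5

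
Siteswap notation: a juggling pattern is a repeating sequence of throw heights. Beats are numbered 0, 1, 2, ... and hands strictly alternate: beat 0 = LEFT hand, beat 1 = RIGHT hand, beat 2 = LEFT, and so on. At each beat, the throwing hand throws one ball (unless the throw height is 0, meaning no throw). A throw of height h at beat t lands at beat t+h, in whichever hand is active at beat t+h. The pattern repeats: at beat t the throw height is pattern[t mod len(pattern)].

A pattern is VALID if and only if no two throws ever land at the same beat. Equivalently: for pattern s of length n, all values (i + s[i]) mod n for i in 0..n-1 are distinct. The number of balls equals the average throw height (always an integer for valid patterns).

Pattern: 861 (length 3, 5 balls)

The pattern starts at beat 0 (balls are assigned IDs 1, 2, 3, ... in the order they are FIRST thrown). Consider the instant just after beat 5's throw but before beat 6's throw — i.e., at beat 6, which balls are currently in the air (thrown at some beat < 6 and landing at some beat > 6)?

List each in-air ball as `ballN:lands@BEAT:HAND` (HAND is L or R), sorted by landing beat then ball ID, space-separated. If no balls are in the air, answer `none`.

Beat 0 (L): throw ball1 h=8 -> lands@8:L; in-air after throw: [b1@8:L]
Beat 1 (R): throw ball2 h=6 -> lands@7:R; in-air after throw: [b2@7:R b1@8:L]
Beat 2 (L): throw ball3 h=1 -> lands@3:R; in-air after throw: [b3@3:R b2@7:R b1@8:L]
Beat 3 (R): throw ball3 h=8 -> lands@11:R; in-air after throw: [b2@7:R b1@8:L b3@11:R]
Beat 4 (L): throw ball4 h=6 -> lands@10:L; in-air after throw: [b2@7:R b1@8:L b4@10:L b3@11:R]
Beat 5 (R): throw ball5 h=1 -> lands@6:L; in-air after throw: [b5@6:L b2@7:R b1@8:L b4@10:L b3@11:R]
Beat 6 (L): throw ball5 h=8 -> lands@14:L; in-air after throw: [b2@7:R b1@8:L b4@10:L b3@11:R b5@14:L]

Answer: ball2:lands@7:R ball1:lands@8:L ball4:lands@10:L ball3:lands@11:R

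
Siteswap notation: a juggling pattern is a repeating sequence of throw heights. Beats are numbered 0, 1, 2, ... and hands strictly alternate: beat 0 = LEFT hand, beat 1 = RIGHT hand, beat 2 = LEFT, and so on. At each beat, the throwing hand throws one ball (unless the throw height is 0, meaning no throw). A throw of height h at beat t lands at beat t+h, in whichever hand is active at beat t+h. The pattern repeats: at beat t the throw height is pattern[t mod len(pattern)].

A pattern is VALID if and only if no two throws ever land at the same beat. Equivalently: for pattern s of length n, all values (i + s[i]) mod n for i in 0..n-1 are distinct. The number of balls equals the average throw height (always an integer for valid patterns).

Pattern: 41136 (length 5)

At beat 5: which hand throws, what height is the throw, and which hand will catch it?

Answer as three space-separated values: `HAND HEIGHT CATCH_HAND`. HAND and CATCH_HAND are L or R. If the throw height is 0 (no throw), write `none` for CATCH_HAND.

Answer: R 4 R

Derivation:
Beat 5: 5 mod 2 = 1, so hand = R
Throw height = pattern[5 mod 5] = pattern[0] = 4
Lands at beat 5+4=9, 9 mod 2 = 1, so catch hand = R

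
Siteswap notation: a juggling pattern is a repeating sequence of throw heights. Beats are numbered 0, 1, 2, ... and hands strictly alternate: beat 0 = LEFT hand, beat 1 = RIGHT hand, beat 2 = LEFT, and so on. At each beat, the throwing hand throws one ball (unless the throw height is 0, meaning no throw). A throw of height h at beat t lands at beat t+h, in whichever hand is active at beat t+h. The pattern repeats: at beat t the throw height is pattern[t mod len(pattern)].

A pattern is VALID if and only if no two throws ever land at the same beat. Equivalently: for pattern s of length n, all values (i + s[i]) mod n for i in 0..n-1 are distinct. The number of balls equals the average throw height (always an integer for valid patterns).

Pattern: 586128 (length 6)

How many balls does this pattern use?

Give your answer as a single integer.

Answer: 5

Derivation:
Pattern = [5, 8, 6, 1, 2, 8], length n = 6
  position 0: throw height = 5, running sum = 5
  position 1: throw height = 8, running sum = 13
  position 2: throw height = 6, running sum = 19
  position 3: throw height = 1, running sum = 20
  position 4: throw height = 2, running sum = 22
  position 5: throw height = 8, running sum = 30
Total sum = 30; balls = sum / n = 30 / 6 = 5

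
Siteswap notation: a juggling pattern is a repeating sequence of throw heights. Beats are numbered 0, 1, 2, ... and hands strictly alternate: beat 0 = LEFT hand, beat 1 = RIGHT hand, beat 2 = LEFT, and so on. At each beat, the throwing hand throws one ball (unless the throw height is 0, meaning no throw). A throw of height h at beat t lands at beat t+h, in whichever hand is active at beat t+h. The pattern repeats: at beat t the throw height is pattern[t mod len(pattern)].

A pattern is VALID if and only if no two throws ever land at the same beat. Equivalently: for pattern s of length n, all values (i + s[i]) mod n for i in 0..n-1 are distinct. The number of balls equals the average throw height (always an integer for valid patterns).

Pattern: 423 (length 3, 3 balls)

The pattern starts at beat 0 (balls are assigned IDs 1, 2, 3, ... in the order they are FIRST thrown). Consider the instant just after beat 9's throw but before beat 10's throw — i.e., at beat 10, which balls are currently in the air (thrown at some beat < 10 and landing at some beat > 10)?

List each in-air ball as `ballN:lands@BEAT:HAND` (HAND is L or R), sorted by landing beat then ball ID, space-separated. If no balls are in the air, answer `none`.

Beat 0 (L): throw ball1 h=4 -> lands@4:L; in-air after throw: [b1@4:L]
Beat 1 (R): throw ball2 h=2 -> lands@3:R; in-air after throw: [b2@3:R b1@4:L]
Beat 2 (L): throw ball3 h=3 -> lands@5:R; in-air after throw: [b2@3:R b1@4:L b3@5:R]
Beat 3 (R): throw ball2 h=4 -> lands@7:R; in-air after throw: [b1@4:L b3@5:R b2@7:R]
Beat 4 (L): throw ball1 h=2 -> lands@6:L; in-air after throw: [b3@5:R b1@6:L b2@7:R]
Beat 5 (R): throw ball3 h=3 -> lands@8:L; in-air after throw: [b1@6:L b2@7:R b3@8:L]
Beat 6 (L): throw ball1 h=4 -> lands@10:L; in-air after throw: [b2@7:R b3@8:L b1@10:L]
Beat 7 (R): throw ball2 h=2 -> lands@9:R; in-air after throw: [b3@8:L b2@9:R b1@10:L]
Beat 8 (L): throw ball3 h=3 -> lands@11:R; in-air after throw: [b2@9:R b1@10:L b3@11:R]
Beat 9 (R): throw ball2 h=4 -> lands@13:R; in-air after throw: [b1@10:L b3@11:R b2@13:R]
Beat 10 (L): throw ball1 h=2 -> lands@12:L; in-air after throw: [b3@11:R b1@12:L b2@13:R]

Answer: ball3:lands@11:R ball2:lands@13:R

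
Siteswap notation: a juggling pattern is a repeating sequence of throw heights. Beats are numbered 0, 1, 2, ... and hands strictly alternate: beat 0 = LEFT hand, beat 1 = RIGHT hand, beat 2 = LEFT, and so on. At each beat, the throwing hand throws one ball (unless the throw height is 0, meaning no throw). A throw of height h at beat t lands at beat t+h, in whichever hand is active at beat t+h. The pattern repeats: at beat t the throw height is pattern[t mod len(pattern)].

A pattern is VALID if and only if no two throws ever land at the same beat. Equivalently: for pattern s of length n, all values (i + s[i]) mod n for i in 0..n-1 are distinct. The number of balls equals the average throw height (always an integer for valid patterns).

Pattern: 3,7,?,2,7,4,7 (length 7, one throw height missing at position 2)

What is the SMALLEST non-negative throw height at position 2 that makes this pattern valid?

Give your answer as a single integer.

Answer: 5

Derivation:
i=0: (0 + 3) mod 7 = 3
i=1: (1 + 7) mod 7 = 1
i=2: s[i]=? (unknown)
i=3: (3 + 2) mod 7 = 5
i=4: (4 + 7) mod 7 = 4
i=5: (5 + 4) mod 7 = 2
i=6: (6 + 7) mod 7 = 6
Known residues: [1, 2, 3, 4, 5, 6]; need a permutation of 0..6, so missing residue r = 0
Need (2 + s) mod 7 = 0; smallest s = (0 - 2) mod 7 = 5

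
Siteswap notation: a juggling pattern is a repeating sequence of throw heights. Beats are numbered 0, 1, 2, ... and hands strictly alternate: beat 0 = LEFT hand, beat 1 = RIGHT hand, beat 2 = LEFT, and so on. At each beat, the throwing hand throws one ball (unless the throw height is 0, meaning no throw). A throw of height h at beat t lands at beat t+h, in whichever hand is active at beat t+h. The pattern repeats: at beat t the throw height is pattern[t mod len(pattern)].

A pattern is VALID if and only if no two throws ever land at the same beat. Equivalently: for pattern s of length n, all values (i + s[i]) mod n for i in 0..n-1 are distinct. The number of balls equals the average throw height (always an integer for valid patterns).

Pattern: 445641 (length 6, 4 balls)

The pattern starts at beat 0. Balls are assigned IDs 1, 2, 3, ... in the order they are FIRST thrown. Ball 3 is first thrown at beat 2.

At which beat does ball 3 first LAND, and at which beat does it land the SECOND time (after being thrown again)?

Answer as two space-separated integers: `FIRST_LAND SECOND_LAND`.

Answer: 7 11

Derivation:
Beat 0 (L): throw ball1 h=4 -> lands@4:L; in-air after throw: [b1@4:L]
Beat 1 (R): throw ball2 h=4 -> lands@5:R; in-air after throw: [b1@4:L b2@5:R]
Beat 2 (L): throw ball3 h=5 -> lands@7:R; in-air after throw: [b1@4:L b2@5:R b3@7:R]
Beat 3 (R): throw ball4 h=6 -> lands@9:R; in-air after throw: [b1@4:L b2@5:R b3@7:R b4@9:R]
Beat 4 (L): throw ball1 h=4 -> lands@8:L; in-air after throw: [b2@5:R b3@7:R b1@8:L b4@9:R]
Beat 5 (R): throw ball2 h=1 -> lands@6:L; in-air after throw: [b2@6:L b3@7:R b1@8:L b4@9:R]
Beat 6 (L): throw ball2 h=4 -> lands@10:L; in-air after throw: [b3@7:R b1@8:L b4@9:R b2@10:L]
Beat 7 (R): throw ball3 h=4 -> lands@11:R; in-air after throw: [b1@8:L b4@9:R b2@10:L b3@11:R]
Beat 8 (L): throw ball1 h=5 -> lands@13:R; in-air after throw: [b4@9:R b2@10:L b3@11:R b1@13:R]
Beat 9 (R): throw ball4 h=6 -> lands@15:R; in-air after throw: [b2@10:L b3@11:R b1@13:R b4@15:R]
Beat 10 (L): throw ball2 h=4 -> lands@14:L; in-air after throw: [b3@11:R b1@13:R b2@14:L b4@15:R]
Beat 11 (R): throw ball3 h=1 -> lands@12:L; in-air after throw: [b3@12:L b1@13:R b2@14:L b4@15:R]
Ball 3: thrown@2 h=5 -> first land @7; rethrown@7 h=4 -> second land @11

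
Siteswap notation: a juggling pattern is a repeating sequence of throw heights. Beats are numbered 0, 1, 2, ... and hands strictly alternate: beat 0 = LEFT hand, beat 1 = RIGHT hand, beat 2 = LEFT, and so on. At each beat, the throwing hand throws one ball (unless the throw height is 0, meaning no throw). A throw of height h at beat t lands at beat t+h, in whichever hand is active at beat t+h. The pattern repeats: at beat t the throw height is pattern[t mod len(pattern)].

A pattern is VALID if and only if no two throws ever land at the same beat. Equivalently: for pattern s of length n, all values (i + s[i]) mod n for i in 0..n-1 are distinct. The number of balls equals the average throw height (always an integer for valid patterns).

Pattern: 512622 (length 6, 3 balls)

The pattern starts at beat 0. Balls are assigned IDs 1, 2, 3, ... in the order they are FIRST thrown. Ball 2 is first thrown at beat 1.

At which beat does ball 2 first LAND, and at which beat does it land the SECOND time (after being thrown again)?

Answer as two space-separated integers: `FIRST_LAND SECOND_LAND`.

Beat 0 (L): throw ball1 h=5 -> lands@5:R; in-air after throw: [b1@5:R]
Beat 1 (R): throw ball2 h=1 -> lands@2:L; in-air after throw: [b2@2:L b1@5:R]
Beat 2 (L): throw ball2 h=2 -> lands@4:L; in-air after throw: [b2@4:L b1@5:R]
Beat 3 (R): throw ball3 h=6 -> lands@9:R; in-air after throw: [b2@4:L b1@5:R b3@9:R]
Beat 4 (L): throw ball2 h=2 -> lands@6:L; in-air after throw: [b1@5:R b2@6:L b3@9:R]
Ball 2: thrown@1 h=1 -> first land @2; rethrown@2 h=2 -> second land @4

Answer: 2 4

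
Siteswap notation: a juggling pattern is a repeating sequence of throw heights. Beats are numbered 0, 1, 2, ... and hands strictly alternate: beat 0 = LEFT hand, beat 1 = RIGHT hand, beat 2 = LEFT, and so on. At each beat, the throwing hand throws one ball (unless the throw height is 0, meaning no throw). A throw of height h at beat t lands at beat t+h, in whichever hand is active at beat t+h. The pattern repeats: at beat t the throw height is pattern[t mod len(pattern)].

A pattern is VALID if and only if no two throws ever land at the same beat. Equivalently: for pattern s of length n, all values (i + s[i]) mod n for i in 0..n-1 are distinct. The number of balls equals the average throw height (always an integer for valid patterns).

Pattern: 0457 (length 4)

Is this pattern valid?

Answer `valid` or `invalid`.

i=0: (i + s[i]) mod n = (0 + 0) mod 4 = 0
i=1: (i + s[i]) mod n = (1 + 4) mod 4 = 1
i=2: (i + s[i]) mod n = (2 + 5) mod 4 = 3
i=3: (i + s[i]) mod n = (3 + 7) mod 4 = 2
Residues: [0, 1, 3, 2], distinct: True

Answer: valid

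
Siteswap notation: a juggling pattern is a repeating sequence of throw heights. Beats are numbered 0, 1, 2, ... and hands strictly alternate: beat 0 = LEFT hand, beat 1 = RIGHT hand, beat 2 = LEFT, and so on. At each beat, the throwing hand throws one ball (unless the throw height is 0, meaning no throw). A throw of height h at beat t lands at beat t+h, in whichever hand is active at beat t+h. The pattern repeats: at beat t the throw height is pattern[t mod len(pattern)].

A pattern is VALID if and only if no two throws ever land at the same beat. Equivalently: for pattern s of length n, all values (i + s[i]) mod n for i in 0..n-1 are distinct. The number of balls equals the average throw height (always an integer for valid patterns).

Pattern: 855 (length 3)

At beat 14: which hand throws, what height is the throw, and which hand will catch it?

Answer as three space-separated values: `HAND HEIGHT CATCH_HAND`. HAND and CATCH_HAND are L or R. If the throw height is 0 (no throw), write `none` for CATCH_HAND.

Answer: L 5 R

Derivation:
Beat 14: 14 mod 2 = 0, so hand = L
Throw height = pattern[14 mod 3] = pattern[2] = 5
Lands at beat 14+5=19, 19 mod 2 = 1, so catch hand = R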